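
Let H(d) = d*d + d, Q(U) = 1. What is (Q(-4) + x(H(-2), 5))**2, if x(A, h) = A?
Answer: 9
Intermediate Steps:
H(d) = d + d**2 (H(d) = d**2 + d = d + d**2)
(Q(-4) + x(H(-2), 5))**2 = (1 - 2*(1 - 2))**2 = (1 - 2*(-1))**2 = (1 + 2)**2 = 3**2 = 9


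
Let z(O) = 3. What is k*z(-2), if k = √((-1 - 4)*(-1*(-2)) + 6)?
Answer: 6*I ≈ 6.0*I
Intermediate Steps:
k = 2*I (k = √(-5*2 + 6) = √(-10 + 6) = √(-4) = 2*I ≈ 2.0*I)
k*z(-2) = (2*I)*3 = 6*I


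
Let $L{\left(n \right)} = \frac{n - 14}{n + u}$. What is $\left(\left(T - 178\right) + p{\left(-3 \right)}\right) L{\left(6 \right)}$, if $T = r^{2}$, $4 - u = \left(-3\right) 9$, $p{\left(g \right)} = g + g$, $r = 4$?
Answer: $\frac{1344}{37} \approx 36.324$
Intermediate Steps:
$p{\left(g \right)} = 2 g$
$u = 31$ ($u = 4 - \left(-3\right) 9 = 4 - -27 = 4 + 27 = 31$)
$L{\left(n \right)} = \frac{-14 + n}{31 + n}$ ($L{\left(n \right)} = \frac{n - 14}{n + 31} = \frac{-14 + n}{31 + n}$)
$T = 16$ ($T = 4^{2} = 16$)
$\left(\left(T - 178\right) + p{\left(-3 \right)}\right) L{\left(6 \right)} = \left(\left(16 - 178\right) + 2 \left(-3\right)\right) \frac{-14 + 6}{31 + 6} = \left(\left(16 - 178\right) - 6\right) \frac{1}{37} \left(-8\right) = \left(-162 - 6\right) \frac{1}{37} \left(-8\right) = \left(-168\right) \left(- \frac{8}{37}\right) = \frac{1344}{37}$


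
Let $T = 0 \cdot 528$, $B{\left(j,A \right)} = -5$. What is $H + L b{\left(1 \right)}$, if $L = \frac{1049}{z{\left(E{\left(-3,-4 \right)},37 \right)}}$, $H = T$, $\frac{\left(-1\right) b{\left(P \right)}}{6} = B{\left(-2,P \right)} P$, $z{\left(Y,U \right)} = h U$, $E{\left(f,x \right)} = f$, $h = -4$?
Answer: $- \frac{15735}{74} \approx -212.64$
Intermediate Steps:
$T = 0$
$z{\left(Y,U \right)} = - 4 U$
$b{\left(P \right)} = 30 P$ ($b{\left(P \right)} = - 6 \left(- 5 P\right) = 30 P$)
$H = 0$
$L = - \frac{1049}{148}$ ($L = \frac{1049}{\left(-4\right) 37} = \frac{1049}{-148} = 1049 \left(- \frac{1}{148}\right) = - \frac{1049}{148} \approx -7.0878$)
$H + L b{\left(1 \right)} = 0 - \frac{1049 \cdot 30 \cdot 1}{148} = 0 - \frac{15735}{74} = - \frac{15735}{74}$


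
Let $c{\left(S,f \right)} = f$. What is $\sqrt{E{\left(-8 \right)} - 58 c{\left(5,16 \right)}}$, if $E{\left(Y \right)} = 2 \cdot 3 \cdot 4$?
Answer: $2 i \sqrt{226} \approx 30.067 i$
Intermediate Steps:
$E{\left(Y \right)} = 24$ ($E{\left(Y \right)} = 6 \cdot 4 = 24$)
$\sqrt{E{\left(-8 \right)} - 58 c{\left(5,16 \right)}} = \sqrt{24 - 928} = \sqrt{-904} = 2 i \sqrt{226}$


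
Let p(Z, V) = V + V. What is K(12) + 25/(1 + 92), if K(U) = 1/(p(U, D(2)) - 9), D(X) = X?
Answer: 32/465 ≈ 0.068817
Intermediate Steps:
p(Z, V) = 2*V
K(U) = -⅕ (K(U) = 1/(2*2 - 9) = 1/(4 - 9) = 1/(-5) = -⅕)
K(12) + 25/(1 + 92) = -⅕ + 25/(1 + 92) = -⅕ + 25/93 = 32/465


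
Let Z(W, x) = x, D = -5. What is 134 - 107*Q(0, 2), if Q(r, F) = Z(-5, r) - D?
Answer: -401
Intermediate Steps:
Q(r, F) = 5 + r (Q(r, F) = r - 1*(-5) = r + 5 = 5 + r)
134 - 107*Q(0, 2) = 134 - 107*(5 + 0) = 134 - 107*5 = 134 - 535 = -401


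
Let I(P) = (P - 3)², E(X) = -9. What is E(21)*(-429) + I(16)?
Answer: 4030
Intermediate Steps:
I(P) = (-3 + P)²
E(21)*(-429) + I(16) = -9*(-429) + (-3 + 16)² = 3861 + 13² = 3861 + 169 = 4030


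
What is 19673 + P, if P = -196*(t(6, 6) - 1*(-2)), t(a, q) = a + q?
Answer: 16929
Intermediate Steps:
P = -2744 (P = -196*((6 + 6) - 1*(-2)) = -196*(12 + 2) = -196*14 = -2744)
19673 + P = 19673 - 2744 = 16929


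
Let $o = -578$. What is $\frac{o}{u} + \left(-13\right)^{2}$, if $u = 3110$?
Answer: $\frac{262506}{1555} \approx 168.81$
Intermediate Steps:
$\frac{o}{u} + \left(-13\right)^{2} = - \frac{578}{3110} + \left(-13\right)^{2} = \left(-578\right) \frac{1}{3110} + 169 = - \frac{289}{1555} + 169 = \frac{262506}{1555}$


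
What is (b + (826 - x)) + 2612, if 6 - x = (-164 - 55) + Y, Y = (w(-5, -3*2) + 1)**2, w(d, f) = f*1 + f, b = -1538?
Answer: 1796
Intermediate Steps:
w(d, f) = 2*f (w(d, f) = f + f = 2*f)
Y = 121 (Y = (2*(-3*2) + 1)**2 = (2*(-6) + 1)**2 = (-12 + 1)**2 = (-11)**2 = 121)
x = 104 (x = 6 - ((-164 - 55) + 121) = 6 - (-219 + 121) = 6 - 1*(-98) = 6 + 98 = 104)
(b + (826 - x)) + 2612 = (-1538 + (826 - 1*104)) + 2612 = (-1538 + (826 - 104)) + 2612 = (-1538 + 722) + 2612 = -816 + 2612 = 1796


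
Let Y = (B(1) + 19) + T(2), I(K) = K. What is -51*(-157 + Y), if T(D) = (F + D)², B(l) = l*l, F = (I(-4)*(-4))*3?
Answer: -120513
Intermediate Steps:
F = 48 (F = -4*(-4)*3 = 16*3 = 48)
B(l) = l²
T(D) = (48 + D)²
Y = 2520 (Y = (1² + 19) + (48 + 2)² = (1 + 19) + 50² = 20 + 2500 = 2520)
-51*(-157 + Y) = -51*(-157 + 2520) = -51*2363 = -120513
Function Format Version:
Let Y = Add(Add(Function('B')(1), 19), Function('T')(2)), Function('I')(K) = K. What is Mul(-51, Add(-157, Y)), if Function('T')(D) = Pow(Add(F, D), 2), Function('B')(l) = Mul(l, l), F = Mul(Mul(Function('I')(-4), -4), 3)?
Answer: -120513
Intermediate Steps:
F = 48 (F = Mul(Mul(-4, -4), 3) = Mul(16, 3) = 48)
Function('B')(l) = Pow(l, 2)
Function('T')(D) = Pow(Add(48, D), 2)
Y = 2520 (Y = Add(Add(Pow(1, 2), 19), Pow(Add(48, 2), 2)) = Add(Add(1, 19), Pow(50, 2)) = Add(20, 2500) = 2520)
Mul(-51, Add(-157, Y)) = Mul(-51, Add(-157, 2520)) = Mul(-51, 2363) = -120513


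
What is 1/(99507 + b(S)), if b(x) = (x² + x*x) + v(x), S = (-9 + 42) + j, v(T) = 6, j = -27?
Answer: 1/99585 ≈ 1.0042e-5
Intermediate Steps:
S = 6 (S = (-9 + 42) - 27 = 33 - 27 = 6)
b(x) = 6 + 2*x² (b(x) = (x² + x*x) + 6 = (x² + x²) + 6 = 2*x² + 6 = 6 + 2*x²)
1/(99507 + b(S)) = 1/(99507 + (6 + 2*6²)) = 1/(99507 + (6 + 2*36)) = 1/(99507 + (6 + 72)) = 1/(99507 + 78) = 1/99585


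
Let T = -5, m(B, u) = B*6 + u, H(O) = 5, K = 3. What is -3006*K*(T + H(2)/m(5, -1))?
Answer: 1262520/29 ≈ 43535.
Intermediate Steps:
m(B, u) = u + 6*B (m(B, u) = 6*B + u = u + 6*B)
-3006*K*(T + H(2)/m(5, -1)) = -9018*(-5 + 5/(-1 + 6*5)) = -9018*(-5 + 5/(-1 + 30)) = -9018*(-5 + 5/29) = -9018*(-140)/29 = -3006*(-420/29) = 1262520/29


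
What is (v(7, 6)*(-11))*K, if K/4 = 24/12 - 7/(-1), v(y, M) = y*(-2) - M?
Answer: 7920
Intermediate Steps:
v(y, M) = -M - 2*y (v(y, M) = -2*y - M = -M - 2*y)
K = 36 (K = 4*(24/12 - 7/(-1)) = 4*(24*(1/12) - 7*(-1)) = 4*(2 + 7) = 4*9 = 36)
(v(7, 6)*(-11))*K = ((-1*6 - 2*7)*(-11))*36 = ((-6 - 14)*(-11))*36 = -20*(-11)*36 = 220*36 = 7920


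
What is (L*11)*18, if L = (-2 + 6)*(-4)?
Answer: -3168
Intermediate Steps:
L = -16 (L = 4*(-4) = -16)
(L*11)*18 = -16*11*18 = -176*18 = -3168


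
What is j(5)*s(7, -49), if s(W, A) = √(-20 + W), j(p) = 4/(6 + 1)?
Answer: 4*I*√13/7 ≈ 2.0603*I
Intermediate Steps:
j(p) = 4/7
j(5)*s(7, -49) = 4*√(-20 + 7)/7 = 4*√(-13)/7 = 4*(I*√13)/7 = 4*I*√13/7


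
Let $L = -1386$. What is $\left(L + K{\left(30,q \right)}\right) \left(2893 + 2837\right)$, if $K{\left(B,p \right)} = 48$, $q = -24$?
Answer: $-7666740$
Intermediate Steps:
$\left(L + K{\left(30,q \right)}\right) \left(2893 + 2837\right) = \left(-1386 + 48\right) \left(2893 + 2837\right) = \left(-1338\right) 5730 = -7666740$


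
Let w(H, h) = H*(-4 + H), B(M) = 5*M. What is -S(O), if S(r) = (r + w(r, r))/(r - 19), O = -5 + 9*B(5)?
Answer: -47740/201 ≈ -237.51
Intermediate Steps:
O = 220 (O = -5 + 9*(5*5) = -5 + 9*25 = -5 + 225 = 220)
S(r) = (r + r*(-4 + r))/(-19 + r) (S(r) = (r + r*(-4 + r))/(r - 19) = (r + r*(-4 + r))/(-19 + r))
-S(O) = -220*(-3 + 220)/(-19 + 220) = -220*217/201 = -1*47740/201 = -47740/201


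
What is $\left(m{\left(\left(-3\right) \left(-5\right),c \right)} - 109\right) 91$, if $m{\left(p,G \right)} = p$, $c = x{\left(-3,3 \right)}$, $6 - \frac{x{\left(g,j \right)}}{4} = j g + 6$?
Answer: $-8554$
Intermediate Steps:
$x{\left(g,j \right)} = - 4 g j$ ($x{\left(g,j \right)} = 24 - 4 \left(j g + 6\right) = 24 - 4 \left(g j + 6\right) = 24 - 4 \left(6 + g j\right) = 24 - \left(24 + 4 g j\right) = - 4 g j$)
$c = 36$ ($c = \left(-4\right) \left(-3\right) 3 = 36$)
$\left(m{\left(\left(-3\right) \left(-5\right),c \right)} - 109\right) 91 = \left(\left(-3\right) \left(-5\right) - 109\right) 91 = \left(15 - 109\right) 91 = \left(-94\right) 91 = -8554$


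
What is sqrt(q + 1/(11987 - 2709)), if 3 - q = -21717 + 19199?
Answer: 3*sqrt(24112325138)/9278 ≈ 50.210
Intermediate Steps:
q = 2521 (q = 3 - (-21717 + 19199) = 3 - 1*(-2518) = 3 + 2518 = 2521)
sqrt(q + 1/(11987 - 2709)) = sqrt(2521 + 1/(11987 - 2709)) = sqrt(2521 + 1/9278) = sqrt(23389839/9278) = 3*sqrt(24112325138)/9278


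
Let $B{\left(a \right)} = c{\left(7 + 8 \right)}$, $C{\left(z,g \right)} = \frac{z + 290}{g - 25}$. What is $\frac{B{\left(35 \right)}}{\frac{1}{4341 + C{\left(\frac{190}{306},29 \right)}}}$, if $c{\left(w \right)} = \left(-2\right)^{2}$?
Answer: $\frac{2701157}{153} \approx 17655.0$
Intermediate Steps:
$c{\left(w \right)} = 4$
$C{\left(z,g \right)} = \frac{290 + z}{-25 + g}$
$B{\left(a \right)} = 4$
$\frac{B{\left(35 \right)}}{\frac{1}{4341 + C{\left(\frac{190}{306},29 \right)}}} = \frac{4}{\frac{1}{4341 + \frac{290 + \frac{190}{306}}{-25 + 29}}} = \frac{4}{\frac{1}{4341 + \frac{290 + 190 \cdot \frac{1}{306}}{4}}} = \frac{4}{\frac{1}{4341 + \frac{290 + \frac{95}{153}}{4}}} = \frac{4}{\frac{1}{4341 + \frac{1}{4} \cdot \frac{44465}{153}}} = \frac{4}{\frac{1}{4341 + \frac{44465}{612}}} = \frac{4}{\frac{1}{\frac{2701157}{612}}} = \frac{4}{\frac{612}{2701157}} = 4 \cdot \frac{2701157}{612} = \frac{2701157}{153}$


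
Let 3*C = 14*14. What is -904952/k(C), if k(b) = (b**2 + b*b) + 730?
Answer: -4072284/41701 ≈ -97.654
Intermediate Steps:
C = 196/3 (C = (14*14)/3 = (1/3)*196 = 196/3 ≈ 65.333)
k(b) = 730 + 2*b**2 (k(b) = (b**2 + b**2) + 730 = 2*b**2 + 730 = 730 + 2*b**2)
-904952/k(C) = -904952/(730 + 2*(196/3)**2) = -904952/(730 + 2*(38416/9)) = -904952/(730 + 76832/9) = -904952/83402/9 = -904952*9/83402 = -4072284/41701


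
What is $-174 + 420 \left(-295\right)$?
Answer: $-124074$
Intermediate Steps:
$-174 + 420 \left(-295\right) = -174 - 123900 = -124074$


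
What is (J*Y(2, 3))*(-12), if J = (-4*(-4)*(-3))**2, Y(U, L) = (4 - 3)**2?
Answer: -27648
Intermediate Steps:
Y(U, L) = 1 (Y(U, L) = 1**2 = 1)
J = 2304 (J = (16*(-3))**2 = (-48)**2 = 2304)
(J*Y(2, 3))*(-12) = (2304*1)*(-12) = 2304*(-12) = -27648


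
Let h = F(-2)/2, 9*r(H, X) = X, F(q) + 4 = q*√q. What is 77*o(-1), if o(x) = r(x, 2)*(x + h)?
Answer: -154/3 - 154*I*√2/9 ≈ -51.333 - 24.199*I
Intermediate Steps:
F(q) = -4 + q^(3/2) (F(q) = -4 + q*√q = -4 + q^(3/2))
r(H, X) = X/9
h = -2 - I*√2 (h = (-4 + (-2)^(3/2))/2 = (-4 - 2*I*√2)*(½) = -2 - I*√2 ≈ -2.0 - 1.4142*I)
o(x) = -4/9 + 2*x/9 - 2*I*√2/9 (o(x) = ((⅑)*2)*(x + (-2 - I*√2)) = 2*(-2 + x - I*√2)/9 = -4/9 + 2*x/9 - 2*I*√2/9)
77*o(-1) = 77*(-4/9 + (2/9)*(-1) - 2*I*√2/9) = 77*(-4/9 - 2/9 - 2*I*√2/9) = 77*(-⅔ - 2*I*√2/9) = -154/3 - 154*I*√2/9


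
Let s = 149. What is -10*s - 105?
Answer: -1595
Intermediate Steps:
-10*s - 105 = -10*149 - 105 = -1490 - 105 = -1595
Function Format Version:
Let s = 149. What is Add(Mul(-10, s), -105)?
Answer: -1595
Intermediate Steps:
Add(Mul(-10, s), -105) = Add(Mul(-10, 149), -105) = Add(-1490, -105) = -1595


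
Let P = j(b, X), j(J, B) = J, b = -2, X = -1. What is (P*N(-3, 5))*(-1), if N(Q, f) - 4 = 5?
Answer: 18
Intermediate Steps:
P = -2
N(Q, f) = 9 (N(Q, f) = 4 + 5 = 9)
(P*N(-3, 5))*(-1) = -2*9*(-1) = -18*(-1) = 18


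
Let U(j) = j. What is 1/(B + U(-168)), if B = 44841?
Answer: 1/44673 ≈ 2.2385e-5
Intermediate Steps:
1/(B + U(-168)) = 1/(44841 - 168) = 1/44673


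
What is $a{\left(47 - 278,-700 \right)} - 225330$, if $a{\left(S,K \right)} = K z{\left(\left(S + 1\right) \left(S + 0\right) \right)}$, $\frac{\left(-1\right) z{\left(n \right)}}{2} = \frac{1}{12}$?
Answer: $- \frac{675640}{3} \approx -2.2521 \cdot 10^{5}$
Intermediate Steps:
$z{\left(n \right)} = - \frac{1}{6}$ ($z{\left(n \right)} = - \frac{2}{12} = \left(-2\right) \frac{1}{12} = - \frac{1}{6}$)
$a{\left(S,K \right)} = - \frac{K}{6}$ ($a{\left(S,K \right)} = K \left(- \frac{1}{6}\right) = - \frac{K}{6}$)
$a{\left(47 - 278,-700 \right)} - 225330 = \left(- \frac{1}{6}\right) \left(-700\right) - 225330 = \frac{350}{3} - 225330 = - \frac{675640}{3}$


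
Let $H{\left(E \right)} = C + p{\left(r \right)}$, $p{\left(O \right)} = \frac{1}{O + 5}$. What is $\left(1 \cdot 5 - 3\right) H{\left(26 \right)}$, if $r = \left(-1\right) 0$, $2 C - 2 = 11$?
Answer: $\frac{67}{5} \approx 13.4$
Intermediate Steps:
$C = \frac{13}{2}$ ($C = 1 + \frac{1}{2} \cdot 11 = 1 + \frac{11}{2} = \frac{13}{2} \approx 6.5$)
$r = 0$
$p{\left(O \right)} = \frac{1}{5 + O}$
$H{\left(E \right)} = \frac{67}{10}$ ($H{\left(E \right)} = \frac{13}{2} + \frac{1}{5 + 0} = \frac{13}{2} + \frac{1}{5} = \frac{67}{10}$)
$\left(1 \cdot 5 - 3\right) H{\left(26 \right)} = \left(1 \cdot 5 - 3\right) \frac{67}{10} = \left(5 - 3\right) \frac{67}{10} = 2 \cdot \frac{67}{10} = \frac{67}{5}$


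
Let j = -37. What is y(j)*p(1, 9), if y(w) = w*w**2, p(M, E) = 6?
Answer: -303918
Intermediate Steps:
y(w) = w**3
y(j)*p(1, 9) = (-37)**3*6 = -50653*6 = -303918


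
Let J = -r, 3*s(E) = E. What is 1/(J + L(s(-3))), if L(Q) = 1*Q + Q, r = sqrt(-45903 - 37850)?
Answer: I/(sqrt(83753) - 2*I) ≈ -2.3879e-5 + 0.0034552*I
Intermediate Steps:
r = I*sqrt(83753) (r = sqrt(-83753) = I*sqrt(83753) ≈ 289.4*I)
s(E) = E/3
L(Q) = 2*Q (L(Q) = Q + Q = 2*Q)
J = -I*sqrt(83753) ≈ -289.4*I
1/(J + L(s(-3))) = 1/(-I*sqrt(83753) + 2*((1/3)*(-3))) = 1/(-I*sqrt(83753) + 2*(-1)) = 1/(-I*sqrt(83753) - 2) = 1/(-2 - I*sqrt(83753))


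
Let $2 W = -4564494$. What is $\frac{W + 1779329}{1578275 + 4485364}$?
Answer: $- \frac{17342}{209091} \approx -0.08294$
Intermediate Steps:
$W = -2282247$ ($W = \frac{1}{2} \left(-4564494\right) = -2282247$)
$\frac{W + 1779329}{1578275 + 4485364} = \frac{-2282247 + 1779329}{1578275 + 4485364} = - \frac{502918}{6063639} = \left(-502918\right) \frac{1}{6063639} = - \frac{17342}{209091}$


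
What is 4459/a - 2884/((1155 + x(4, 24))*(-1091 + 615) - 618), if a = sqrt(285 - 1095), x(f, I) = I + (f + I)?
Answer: 1442/287575 - 4459*I*sqrt(10)/90 ≈ 0.0050143 - 156.67*I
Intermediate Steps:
x(f, I) = f + 2*I (x(f, I) = I + (I + f) = f + 2*I)
a = 9*I*sqrt(10) (a = sqrt(-810) = 9*I*sqrt(10) ≈ 28.461*I)
4459/a - 2884/((1155 + x(4, 24))*(-1091 + 615) - 618) = 4459/((9*I*sqrt(10))) - 2884/((1155 + (4 + 2*24))*(-1091 + 615) - 618) = 4459*(-I*sqrt(10)/90) - 2884/((1155 + (4 + 48))*(-476) - 618) = -4459*I*sqrt(10)/90 - 2884/((1155 + 52)*(-476) - 618) = -4459*I*sqrt(10)/90 - 2884/(1207*(-476) - 618) = -4459*I*sqrt(10)/90 - 2884/(-574532 - 618) = -4459*I*sqrt(10)/90 - 2884/(-575150) = -4459*I*sqrt(10)/90 - 2884*(-1/575150) = -4459*I*sqrt(10)/90 + 1442/287575 = 1442/287575 - 4459*I*sqrt(10)/90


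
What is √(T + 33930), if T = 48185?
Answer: √82115 ≈ 286.56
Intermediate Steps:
√(T + 33930) = √(48185 + 33930) = √82115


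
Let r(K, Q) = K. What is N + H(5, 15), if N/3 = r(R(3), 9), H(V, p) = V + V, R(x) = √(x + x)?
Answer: 10 + 3*√6 ≈ 17.348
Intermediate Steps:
R(x) = √2*√x (R(x) = √(2*x) = √2*√x)
H(V, p) = 2*V
N = 3*√6 (N = 3*(√2*√3) = 3*√6 ≈ 7.3485)
N + H(5, 15) = 3*√6 + 2*5 = 3*√6 + 10 = 10 + 3*√6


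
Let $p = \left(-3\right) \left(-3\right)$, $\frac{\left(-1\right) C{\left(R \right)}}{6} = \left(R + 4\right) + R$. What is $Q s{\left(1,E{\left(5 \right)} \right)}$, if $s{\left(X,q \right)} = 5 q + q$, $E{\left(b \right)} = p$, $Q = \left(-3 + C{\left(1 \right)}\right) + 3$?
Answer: $-1944$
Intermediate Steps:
$C{\left(R \right)} = -24 - 12 R$ ($C{\left(R \right)} = - 6 \left(\left(R + 4\right) + R\right) = - 6 \left(\left(4 + R\right) + R\right) = - 6 \left(4 + 2 R\right) = -24 - 12 R$)
$p = 9$
$Q = -36$ ($Q = \left(-3 - 36\right) + 3 = -39 + 3 = -36$)
$E{\left(b \right)} = 9$
$s{\left(X,q \right)} = 6 q$
$Q s{\left(1,E{\left(5 \right)} \right)} = - 36 \cdot 6 \cdot 9 = \left(-36\right) 54 = -1944$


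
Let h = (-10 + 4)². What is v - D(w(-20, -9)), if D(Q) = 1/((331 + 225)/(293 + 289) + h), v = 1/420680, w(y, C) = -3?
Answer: -61203563/2261996360 ≈ -0.027057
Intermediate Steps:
h = 36 (h = (-6)² = 36)
v = 1/420680 ≈ 2.3771e-6
D(Q) = 291/10754 (D(Q) = 1/((331 + 225)/(293 + 289) + 36) = 1/(556/582 + 36) = 1/(556*(1/582) + 36) = 1/(278/291 + 36) = 1/(10754/291) = 291/10754)
v - D(w(-20, -9)) = 1/420680 - 1*291/10754 = 1/420680 - 291/10754 = -61203563/2261996360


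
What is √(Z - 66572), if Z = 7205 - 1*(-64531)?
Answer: 2*√1291 ≈ 71.861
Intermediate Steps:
Z = 71736 (Z = 7205 + 64531 = 71736)
√(Z - 66572) = √(71736 - 66572) = √5164 = 2*√1291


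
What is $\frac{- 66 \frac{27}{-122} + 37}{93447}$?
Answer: $\frac{3148}{5700267} \approx 0.00055225$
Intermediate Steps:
$\frac{- 66 \frac{27}{-122} + 37}{93447} = \left(- 66 \cdot 27 \left(- \frac{1}{122}\right) + 37\right) \frac{1}{93447} = \left(\left(-66\right) \left(- \frac{27}{122}\right) + 37\right) \frac{1}{93447} = \left(\frac{891}{61} + 37\right) \frac{1}{93447} = \frac{3148}{61} \cdot \frac{1}{93447} = \frac{3148}{5700267}$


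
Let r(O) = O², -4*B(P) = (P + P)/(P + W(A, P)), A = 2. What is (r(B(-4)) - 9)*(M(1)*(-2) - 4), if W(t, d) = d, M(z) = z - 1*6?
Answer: -429/8 ≈ -53.625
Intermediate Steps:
M(z) = -6 + z (M(z) = z - 6 = -6 + z)
B(P) = -¼ (B(P) = -(P + P)/(4*(P + P)) = -2*P/(4*(2*P)) = -2*P*1/(2*P)/4 = -¼*1 = -¼)
(r(B(-4)) - 9)*(M(1)*(-2) - 4) = ((-¼)² - 9)*((-6 + 1)*(-2) - 4) = (1/16 - 9)*(-5*(-2) - 4) = -143*(10 - 4)/16 = -143/16*6 = -429/8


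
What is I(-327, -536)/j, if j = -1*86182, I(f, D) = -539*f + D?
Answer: -175717/86182 ≈ -2.0389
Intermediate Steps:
I(f, D) = D - 539*f
j = -86182
I(-327, -536)/j = (-536 - 539*(-327))/(-86182) = (-536 + 176253)*(-1/86182) = 175717*(-1/86182) = -175717/86182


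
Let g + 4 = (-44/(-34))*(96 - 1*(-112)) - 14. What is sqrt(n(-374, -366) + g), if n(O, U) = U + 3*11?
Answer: I*sqrt(23647)/17 ≈ 9.0456*I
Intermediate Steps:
n(O, U) = 33 + U (n(O, U) = U + 33 = 33 + U)
g = 4270/17 (g = -4 + ((-44/(-34))*(96 - 1*(-112)) - 14) = -4 + ((-44*(-1/34))*(96 + 112) - 14) = -4 + ((22/17)*208 - 14) = -4 + (4576/17 - 14) = -4 + 4338/17 = 4270/17 ≈ 251.18)
sqrt(n(-374, -366) + g) = sqrt((33 - 366) + 4270/17) = sqrt(-333 + 4270/17) = sqrt(-1391/17) = I*sqrt(23647)/17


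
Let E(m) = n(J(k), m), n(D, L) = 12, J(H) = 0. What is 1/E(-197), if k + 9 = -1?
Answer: 1/12 ≈ 0.083333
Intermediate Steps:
k = -10 (k = -9 - 1 = -10)
E(m) = 12
1/E(-197) = 1/12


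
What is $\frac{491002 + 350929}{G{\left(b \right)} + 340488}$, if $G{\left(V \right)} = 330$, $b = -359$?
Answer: $\frac{841931}{340818} \approx 2.4703$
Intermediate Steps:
$\frac{491002 + 350929}{G{\left(b \right)} + 340488} = \frac{491002 + 350929}{330 + 340488} = \frac{841931}{340818}$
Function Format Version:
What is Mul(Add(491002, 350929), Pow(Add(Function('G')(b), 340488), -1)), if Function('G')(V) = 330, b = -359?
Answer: Rational(841931, 340818) ≈ 2.4703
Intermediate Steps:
Mul(Add(491002, 350929), Pow(Add(Function('G')(b), 340488), -1)) = Mul(Add(491002, 350929), Pow(Add(330, 340488), -1)) = Mul(841931, Pow(340818, -1)) = Mul(841931, Rational(1, 340818)) = Rational(841931, 340818)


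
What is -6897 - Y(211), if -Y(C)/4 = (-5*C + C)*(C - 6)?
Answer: -698977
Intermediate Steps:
Y(C) = 16*C*(-6 + C) (Y(C) = -4*(-5*C + C)*(C - 6) = -4*(-4*C)*(-6 + C) = -(-16)*C*(-6 + C) = 16*C*(-6 + C))
-6897 - Y(211) = -6897 - 16*211*(-6 + 211) = -6897 - 16*211*205 = -6897 - 1*692080 = -6897 - 692080 = -698977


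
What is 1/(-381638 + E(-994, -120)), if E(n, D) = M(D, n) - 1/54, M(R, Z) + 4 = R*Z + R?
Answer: -54/14174029 ≈ -3.8098e-6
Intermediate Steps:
M(R, Z) = -4 + R + R*Z (M(R, Z) = -4 + (R*Z + R) = -4 + (R + R*Z) = -4 + R + R*Z)
E(n, D) = -217/54 + D + D*n (E(n, D) = (-4 + D + D*n) - 1/54 = -217/54 + D + D*n)
1/(-381638 + E(-994, -120)) = 1/(-381638 + (-217/54 - 120 - 120*(-994))) = 1/(-381638 + (-217/54 - 120 + 119280)) = 1/(-381638 + 6434423/54) = 1/(-14174029/54) = -54/14174029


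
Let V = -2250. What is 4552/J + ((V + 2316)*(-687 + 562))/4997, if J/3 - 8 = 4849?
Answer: -97464406/72811287 ≈ -1.3386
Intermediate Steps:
J = 14571 (J = 24 + 3*4849 = 24 + 14547 = 14571)
4552/J + ((V + 2316)*(-687 + 562))/4997 = 4552/14571 + ((-2250 + 2316)*(-687 + 562))/4997 = 4552*(1/14571) + (66*(-125))*(1/4997) = 4552/14571 - 8250*1/4997 = 4552/14571 - 8250/4997 = -97464406/72811287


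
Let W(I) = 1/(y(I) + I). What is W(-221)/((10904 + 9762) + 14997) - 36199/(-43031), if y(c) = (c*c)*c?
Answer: 13934781389059803/16564755323475346 ≈ 0.84123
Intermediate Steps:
y(c) = c³ (y(c) = c²*c = c³)
W(I) = 1/(I + I³) (W(I) = 1/(I³ + I) = 1/(I + I³))
W(-221)/((10904 + 9762) + 14997) - 36199/(-43031) = 1/((-221 + (-221)³)*((10904 + 9762) + 14997)) - 36199/(-43031) = 1/((-221 - 10793861)*(20666 + 14997)) - 36199*(-1/43031) = 1/(-10794082*35663) + 36199/43031 = -1/10794082*1/35663 + 36199/43031 = -1/384949346366 + 36199/43031 = 13934781389059803/16564755323475346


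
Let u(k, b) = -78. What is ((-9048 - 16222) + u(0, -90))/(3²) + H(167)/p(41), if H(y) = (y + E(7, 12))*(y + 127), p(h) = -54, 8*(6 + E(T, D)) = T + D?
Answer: -266827/72 ≈ -3705.9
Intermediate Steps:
E(T, D) = -6 + D/8 + T/8 (E(T, D) = -6 + (T + D)/8 = -6 + (D + T)/8 = -6 + (D/8 + T/8) = -6 + D/8 + T/8)
H(y) = (127 + y)*(-29/8 + y) (H(y) = (y + (-6 + (⅛)*12 + (⅛)*7))*(y + 127) = (y + (-6 + 3/2 + 7/8))*(127 + y) = (y - 29/8)*(127 + y) = (-29/8 + y)*(127 + y) = (127 + y)*(-29/8 + y))
((-9048 - 16222) + u(0, -90))/(3²) + H(167)/p(41) = ((-9048 - 16222) - 78)/(3²) + (-3683/8 + 167² + (987/8)*167)/(-54) = (-25270 - 78)/9 + (-3683/8 + 27889 + 164829/8)*(-1/54) = -25348*⅑ + (192129/4)*(-1/54) = -25348/9 - 64043/72 = -266827/72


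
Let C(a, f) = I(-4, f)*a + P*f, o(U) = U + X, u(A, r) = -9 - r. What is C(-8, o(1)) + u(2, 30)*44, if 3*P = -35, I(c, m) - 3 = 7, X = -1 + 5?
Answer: -5563/3 ≈ -1854.3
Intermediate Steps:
X = 4
I(c, m) = 10 (I(c, m) = 3 + 7 = 10)
P = -35/3 (P = (⅓)*(-35) = -35/3 ≈ -11.667)
o(U) = 4 + U (o(U) = U + 4 = 4 + U)
C(a, f) = 10*a - 35*f/3
C(-8, o(1)) + u(2, 30)*44 = (10*(-8) - 35*(4 + 1)/3) + (-9 - 1*30)*44 = (-80 - 35/3*5) + (-9 - 30)*44 = (-80 - 175/3) - 39*44 = -415/3 - 1716 = -5563/3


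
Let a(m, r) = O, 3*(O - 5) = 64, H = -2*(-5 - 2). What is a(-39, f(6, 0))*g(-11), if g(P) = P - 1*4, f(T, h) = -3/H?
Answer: -395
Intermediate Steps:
H = 14 (H = -2*(-7) = 14)
O = 79/3 (O = 5 + (⅓)*64 = 5 + 64/3 = 79/3 ≈ 26.333)
f(T, h) = -3/14
a(m, r) = 79/3
g(P) = -4 + P (g(P) = P - 4 = -4 + P)
a(-39, f(6, 0))*g(-11) = 79*(-4 - 11)/3 = (79/3)*(-15) = -395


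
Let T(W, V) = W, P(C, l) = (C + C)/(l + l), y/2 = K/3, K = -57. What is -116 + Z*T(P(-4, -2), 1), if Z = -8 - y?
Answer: -56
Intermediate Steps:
y = -38 (y = 2*(-57/3) = 2*(-57*⅓) = 2*(-19) = -38)
P(C, l) = C/l (P(C, l) = (2*C)/((2*l)) = (2*C)*(1/(2*l)) = C/l)
Z = 30 (Z = -8 - 1*(-38) = -8 + 38 = 30)
-116 + Z*T(P(-4, -2), 1) = -116 + 30*(-4/(-2)) = -116 + 30*(-4*(-½)) = -116 + 30*2 = -116 + 60 = -56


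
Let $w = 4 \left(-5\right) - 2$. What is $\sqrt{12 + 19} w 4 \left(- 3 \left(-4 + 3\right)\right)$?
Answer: $- 264 \sqrt{31} \approx -1469.9$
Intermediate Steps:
$w = -22$ ($w = -20 - 2 = -22$)
$\sqrt{12 + 19} w 4 \left(- 3 \left(-4 + 3\right)\right) = \sqrt{12 + 19} \left(-22\right) 4 \left(- 3 \left(-4 + 3\right)\right) = \sqrt{31} \left(- 88 \left(\left(-3\right) \left(-1\right)\right)\right) = \sqrt{31} \left(\left(-88\right) 3\right) = \sqrt{31} \left(-264\right) = - 264 \sqrt{31}$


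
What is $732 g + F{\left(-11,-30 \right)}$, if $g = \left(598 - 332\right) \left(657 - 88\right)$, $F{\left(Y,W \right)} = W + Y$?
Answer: $110791087$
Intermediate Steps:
$g = 151354$ ($g = 266 \left(657 + \left(-270 + 182\right)\right) = 266 \left(657 - 88\right) = 266 \cdot 569 = 151354$)
$732 g + F{\left(-11,-30 \right)} = 732 \cdot 151354 - 41 = 110791128 - 41 = 110791087$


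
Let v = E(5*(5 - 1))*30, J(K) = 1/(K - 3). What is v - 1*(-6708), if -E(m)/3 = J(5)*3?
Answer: 6573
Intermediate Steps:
J(K) = 1/(-3 + K)
E(m) = -9/2 (E(m) = -3*3/(-3 + 5) = -3*3/2 = -9/2)
v = -135 (v = -9/2*30 = -135)
v - 1*(-6708) = -135 - 1*(-6708) = -135 + 6708 = 6573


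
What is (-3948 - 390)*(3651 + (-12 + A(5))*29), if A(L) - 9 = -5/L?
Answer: -15334830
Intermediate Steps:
A(L) = 9 - 5/L
(-3948 - 390)*(3651 + (-12 + A(5))*29) = (-3948 - 390)*(3651 + (-12 + (9 - 5/5))*29) = -4338*(3651 + (-12 + (9 - 5*1/5))*29) = -4338*(3651 + (-12 + (9 - 1))*29) = -4338*(3651 + (-12 + 8)*29) = -4338*(3651 - 4*29) = -4338*(3651 - 116) = -4338*3535 = -15334830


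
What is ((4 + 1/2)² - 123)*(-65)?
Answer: 26715/4 ≈ 6678.8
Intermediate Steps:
((4 + 1/2)² - 123)*(-65) = ((4 + ½)² - 123)*(-65) = ((9/2)² - 123)*(-65) = (81/4 - 123)*(-65) = -411/4*(-65) = 26715/4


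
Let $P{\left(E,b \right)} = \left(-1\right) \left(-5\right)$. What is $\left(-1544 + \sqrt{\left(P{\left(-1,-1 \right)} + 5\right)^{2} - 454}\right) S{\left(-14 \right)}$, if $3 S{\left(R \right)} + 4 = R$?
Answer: $9264 - 6 i \sqrt{354} \approx 9264.0 - 112.89 i$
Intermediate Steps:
$P{\left(E,b \right)} = 5$
$S{\left(R \right)} = - \frac{4}{3} + \frac{R}{3}$
$\left(-1544 + \sqrt{\left(P{\left(-1,-1 \right)} + 5\right)^{2} - 454}\right) S{\left(-14 \right)} = \left(-1544 + \sqrt{\left(5 + 5\right)^{2} - 454}\right) \left(- \frac{4}{3} + \frac{1}{3} \left(-14\right)\right) = \left(-1544 + \sqrt{10^{2} - 454}\right) \left(- \frac{4}{3} - \frac{14}{3}\right) = \left(-1544 + \sqrt{100 - 454}\right) \left(-6\right) = \left(-1544 + \sqrt{-354}\right) \left(-6\right) = \left(-1544 + i \sqrt{354}\right) \left(-6\right) = 9264 - 6 i \sqrt{354}$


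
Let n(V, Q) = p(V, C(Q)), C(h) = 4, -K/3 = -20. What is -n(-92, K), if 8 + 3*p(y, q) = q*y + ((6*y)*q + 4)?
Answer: 860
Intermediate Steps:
K = 60 (K = -3*(-20) = 60)
p(y, q) = -4/3 + 7*q*y/3 (p(y, q) = -8/3 + (q*y + ((6*y)*q + 4))/3 = -8/3 + (q*y + (6*q*y + 4))/3 = -8/3 + (q*y + (4 + 6*q*y))/3 = -8/3 + (4 + 7*q*y)/3 = -8/3 + (4/3 + 7*q*y/3) = -4/3 + 7*q*y/3)
n(V, Q) = -4/3 + 28*V/3 (n(V, Q) = -4/3 + (7/3)*4*V = -4/3 + 28*V/3)
-n(-92, K) = -(-4/3 + (28/3)*(-92)) = -(-4/3 - 2576/3) = -1*(-860) = 860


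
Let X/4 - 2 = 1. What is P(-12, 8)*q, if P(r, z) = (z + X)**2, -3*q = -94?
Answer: 37600/3 ≈ 12533.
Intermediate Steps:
X = 12 (X = 8 + 4*1 = 8 + 4 = 12)
q = 94/3 (q = -1/3*(-94) = 94/3 ≈ 31.333)
P(r, z) = (12 + z)**2 (P(r, z) = (z + 12)**2 = (12 + z)**2)
P(-12, 8)*q = (12 + 8)**2*(94/3) = 20**2*(94/3) = 400*(94/3) = 37600/3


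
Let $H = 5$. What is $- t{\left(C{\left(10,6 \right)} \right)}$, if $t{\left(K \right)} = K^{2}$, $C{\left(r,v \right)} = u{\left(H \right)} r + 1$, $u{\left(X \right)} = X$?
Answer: $-2601$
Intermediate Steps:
$C{\left(r,v \right)} = 1 + 5 r$ ($C{\left(r,v \right)} = 5 r + 1 = 1 + 5 r$)
$- t{\left(C{\left(10,6 \right)} \right)} = - \left(1 + 5 \cdot 10\right)^{2} = - \left(1 + 50\right)^{2} = - 51^{2} = \left(-1\right) 2601 = -2601$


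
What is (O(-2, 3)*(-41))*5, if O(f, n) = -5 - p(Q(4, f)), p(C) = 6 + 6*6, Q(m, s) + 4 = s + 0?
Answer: 9635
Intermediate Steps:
Q(m, s) = -4 + s (Q(m, s) = -4 + (s + 0) = -4 + s)
p(C) = 42 (p(C) = 6 + 36 = 42)
O(f, n) = -47 (O(f, n) = -5 - 1*42 = -5 - 42 = -47)
(O(-2, 3)*(-41))*5 = -47*(-41)*5 = 1927*5 = 9635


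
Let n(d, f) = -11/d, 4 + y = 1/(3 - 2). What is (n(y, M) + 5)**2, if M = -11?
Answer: 676/9 ≈ 75.111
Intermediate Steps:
y = -3 (y = -4 + 1/(3 - 2) = -4 + 1/1 = -4 + 1 = -3)
(n(y, M) + 5)**2 = (-11/(-3) + 5)**2 = (-11*(-1/3) + 5)**2 = (11/3 + 5)**2 = (26/3)**2 = 676/9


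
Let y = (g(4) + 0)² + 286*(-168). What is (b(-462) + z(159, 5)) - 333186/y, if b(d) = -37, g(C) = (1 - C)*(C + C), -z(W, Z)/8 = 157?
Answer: -10174685/7912 ≈ -1286.0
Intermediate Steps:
z(W, Z) = -1256 (z(W, Z) = -8*157 = -1256)
g(C) = 2*C*(1 - C) (g(C) = (1 - C)*(2*C) = 2*C*(1 - C))
y = -47472 (y = (2*4*(1 - 1*4) + 0)² + 286*(-168) = (2*4*(1 - 4) + 0)² - 48048 = (2*4*(-3) + 0)² - 48048 = (-24 + 0)² - 48048 = (-24)² - 48048 = 576 - 48048 = -47472)
(b(-462) + z(159, 5)) - 333186/y = (-37 - 1256) - 333186/(-47472) = -1293 - 333186*(-1/47472) = -1293 + 55531/7912 = -10174685/7912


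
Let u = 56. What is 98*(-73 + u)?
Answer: -1666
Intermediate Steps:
98*(-73 + u) = 98*(-73 + 56) = 98*(-17) = -1666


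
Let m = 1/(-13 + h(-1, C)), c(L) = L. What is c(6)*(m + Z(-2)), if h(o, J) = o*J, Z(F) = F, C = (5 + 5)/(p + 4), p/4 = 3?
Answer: -1356/109 ≈ -12.440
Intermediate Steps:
p = 12 (p = 4*3 = 12)
C = 5/8 (C = (5 + 5)/(12 + 4) = 10/16 = 10*(1/16) = 5/8 ≈ 0.62500)
h(o, J) = J*o
m = -8/109 (m = 1/(-13 + (5/8)*(-1)) = 1/(-13 - 5/8) = 1/(-109/8) = -8/109 ≈ -0.073395)
c(6)*(m + Z(-2)) = 6*(-8/109 - 2) = 6*(-226/109) = -1356/109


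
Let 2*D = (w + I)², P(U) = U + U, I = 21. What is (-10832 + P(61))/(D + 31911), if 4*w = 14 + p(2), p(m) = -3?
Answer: -342720/1030177 ≈ -0.33268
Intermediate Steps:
w = 11/4 (w = (14 - 3)/4 = (¼)*11 = 11/4 ≈ 2.7500)
P(U) = 2*U
D = 9025/32 (D = (11/4 + 21)²/2 = (95/4)²/2 = (½)*(9025/16) = 9025/32 ≈ 282.03)
(-10832 + P(61))/(D + 31911) = (-10832 + 2*61)/(9025/32 + 31911) = (-10832 + 122)/(1030177/32) = -10710*32/1030177 = -342720/1030177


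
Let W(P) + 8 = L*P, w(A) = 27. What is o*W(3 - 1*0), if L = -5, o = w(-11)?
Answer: -621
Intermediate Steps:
o = 27
W(P) = -8 - 5*P
o*W(3 - 1*0) = 27*(-8 - 5*(3 - 1*0)) = 27*(-8 - 5*(3 + 0)) = 27*(-8 - 5*3) = 27*(-8 - 15) = 27*(-23) = -621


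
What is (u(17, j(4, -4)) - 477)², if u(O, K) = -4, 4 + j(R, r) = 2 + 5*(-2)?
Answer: 231361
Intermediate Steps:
j(R, r) = -12 (j(R, r) = -4 + (2 + 5*(-2)) = -4 + (2 - 10) = -4 - 8 = -12)
(u(17, j(4, -4)) - 477)² = (-4 - 477)² = (-481)² = 231361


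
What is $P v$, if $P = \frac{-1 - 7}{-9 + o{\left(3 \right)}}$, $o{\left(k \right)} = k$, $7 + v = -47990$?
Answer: $-63996$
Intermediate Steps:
$v = -47997$ ($v = -7 - 47990 = -47997$)
$P = \frac{4}{3}$ ($P = \frac{-1 - 7}{-9 + 3} = - \frac{8}{-6} = \left(-8\right) \left(- \frac{1}{6}\right) = \frac{4}{3} \approx 1.3333$)
$P v = \frac{4}{3} \left(-47997\right) = -63996$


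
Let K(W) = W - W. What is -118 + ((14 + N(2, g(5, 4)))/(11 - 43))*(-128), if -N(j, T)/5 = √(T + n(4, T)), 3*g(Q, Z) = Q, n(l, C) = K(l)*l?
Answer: -62 - 20*√15/3 ≈ -87.820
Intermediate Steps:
K(W) = 0
n(l, C) = 0 (n(l, C) = 0*l = 0)
g(Q, Z) = Q/3
N(j, T) = -5*√T (N(j, T) = -5*√(T + 0) = -5*√T)
-118 + ((14 + N(2, g(5, 4)))/(11 - 43))*(-128) = -118 + ((14 - 5*√15/3)/(11 - 43))*(-128) = -118 + ((14 - 5*√15/3)/(-32))*(-128) = -118 + ((14 - 5*√15/3)*(-1/32))*(-128) = -118 + (-7/16 + 5*√15/96)*(-128) = -118 + (56 - 20*√15/3) = -62 - 20*√15/3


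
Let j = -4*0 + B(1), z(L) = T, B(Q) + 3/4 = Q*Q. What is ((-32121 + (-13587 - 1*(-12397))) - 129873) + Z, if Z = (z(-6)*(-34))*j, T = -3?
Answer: -326317/2 ≈ -1.6316e+5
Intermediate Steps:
B(Q) = -¾ + Q² (B(Q) = -¾ + Q*Q = -¾ + Q²)
z(L) = -3
j = ¼ (j = -4*0 + (-¾ + 1²) = 0 + (-¾ + 1) = 0 + ¼ = ¼ ≈ 0.25000)
Z = 51/2 (Z = -3*(-34)*(¼) = 102*(¼) = 51/2 ≈ 25.500)
((-32121 + (-13587 - 1*(-12397))) - 129873) + Z = ((-32121 + (-13587 - 1*(-12397))) - 129873) + 51/2 = ((-32121 + (-13587 + 12397)) - 129873) + 51/2 = ((-32121 - 1190) - 129873) + 51/2 = (-33311 - 129873) + 51/2 = -163184 + 51/2 = -326317/2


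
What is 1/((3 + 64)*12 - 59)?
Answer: 1/745 ≈ 0.0013423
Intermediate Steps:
1/((3 + 64)*12 - 59) = 1/(67*12 - 59) = 1/(804 - 59) = 1/745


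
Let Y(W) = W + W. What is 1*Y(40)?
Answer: 80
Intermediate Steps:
Y(W) = 2*W
1*Y(40) = 1*(2*40) = 1*80 = 80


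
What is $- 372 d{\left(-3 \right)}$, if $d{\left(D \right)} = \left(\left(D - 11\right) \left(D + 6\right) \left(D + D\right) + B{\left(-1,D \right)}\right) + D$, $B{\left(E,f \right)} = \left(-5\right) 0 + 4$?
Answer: $-94116$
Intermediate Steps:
$B{\left(E,f \right)} = 4$ ($B{\left(E,f \right)} = 0 + 4 = 4$)
$d{\left(D \right)} = 4 + D + 2 D \left(-11 + D\right) \left(6 + D\right)$ ($d{\left(D \right)} = \left(\left(D - 11\right) \left(D + 6\right) \left(D + D\right) + 4\right) + D = \left(\left(-11 + D\right) \left(6 + D\right) 2 D + 4\right) + D = \left(2 D \left(-11 + D\right) \left(6 + D\right) + 4\right) + D = \left(4 + 2 D \left(-11 + D\right) \left(6 + D\right)\right) + D = 4 + D + 2 D \left(-11 + D\right) \left(6 + D\right)$)
$- 372 d{\left(-3 \right)} = - 372 \left(4 - -393 - 10 \left(-3\right)^{2} + 2 \left(-3\right)^{3}\right) = - 372 \left(4 + 393 - 90 + 2 \left(-27\right)\right) = - 372 \left(4 + 393 - 90 - 54\right) = \left(-372\right) 253 = -94116$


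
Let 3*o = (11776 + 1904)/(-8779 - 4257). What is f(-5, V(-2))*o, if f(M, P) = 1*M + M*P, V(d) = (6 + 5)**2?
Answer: 695400/3259 ≈ 213.38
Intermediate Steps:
V(d) = 121 (V(d) = 11**2 = 121)
f(M, P) = M + M*P
o = -1140/3259 (o = ((11776 + 1904)/(-8779 - 4257))/3 = (13680/(-13036))/3 = (13680*(-1/13036))/3 = (1/3)*(-3420/3259) = -1140/3259 ≈ -0.34980)
f(-5, V(-2))*o = -5*(1 + 121)*(-1140/3259) = -5*122*(-1140/3259) = -610*(-1140/3259) = 695400/3259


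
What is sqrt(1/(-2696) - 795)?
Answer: I*sqrt(1444598354)/1348 ≈ 28.196*I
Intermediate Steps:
sqrt(1/(-2696) - 795) = sqrt(-1/2696 - 795) = sqrt(-2143321/2696) = I*sqrt(1444598354)/1348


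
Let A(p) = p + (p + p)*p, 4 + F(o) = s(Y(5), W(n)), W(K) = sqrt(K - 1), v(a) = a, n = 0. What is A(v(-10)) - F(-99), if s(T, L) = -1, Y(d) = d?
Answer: 195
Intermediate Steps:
W(K) = sqrt(-1 + K)
F(o) = -5 (F(o) = -4 - 1 = -5)
A(p) = p + 2*p**2 (A(p) = p + (2*p)*p = p + 2*p**2)
A(v(-10)) - F(-99) = -10*(1 + 2*(-10)) - 1*(-5) = -10*(1 - 20) + 5 = -10*(-19) + 5 = 190 + 5 = 195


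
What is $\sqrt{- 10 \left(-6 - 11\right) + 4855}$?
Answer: $5 \sqrt{201} \approx 70.887$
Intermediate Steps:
$\sqrt{- 10 \left(-6 - 11\right) + 4855} = \sqrt{\left(-10\right) \left(-17\right) + 4855} = \sqrt{170 + 4855} = \sqrt{5025} = 5 \sqrt{201}$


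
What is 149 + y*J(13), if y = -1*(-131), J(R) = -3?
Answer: -244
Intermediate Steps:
y = 131
149 + y*J(13) = 149 + 131*(-3) = 149 - 393 = -244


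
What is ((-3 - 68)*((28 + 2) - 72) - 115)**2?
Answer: 8219689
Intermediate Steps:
((-3 - 68)*((28 + 2) - 72) - 115)**2 = (-71*(30 - 72) - 115)**2 = (-71*(-42) - 115)**2 = (2982 - 115)**2 = 2867**2 = 8219689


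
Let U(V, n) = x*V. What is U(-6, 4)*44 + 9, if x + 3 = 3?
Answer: 9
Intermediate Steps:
x = 0 (x = -3 + 3 = 0)
U(V, n) = 0 (U(V, n) = 0*V = 0)
U(-6, 4)*44 + 9 = 0*44 + 9 = 0 + 9 = 9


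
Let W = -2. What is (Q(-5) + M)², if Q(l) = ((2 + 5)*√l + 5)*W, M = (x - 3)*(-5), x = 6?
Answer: -355 + 700*I*√5 ≈ -355.0 + 1565.2*I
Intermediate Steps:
M = -15 (M = (6 - 3)*(-5) = 3*(-5) = -15)
Q(l) = -10 - 14*√l (Q(l) = ((2 + 5)*√l + 5)*(-2) = (7*√l + 5)*(-2) = (5 + 7*√l)*(-2) = -10 - 14*√l)
(Q(-5) + M)² = ((-10 - 14*I*√5) - 15)² = (-25 - 14*I*√5)²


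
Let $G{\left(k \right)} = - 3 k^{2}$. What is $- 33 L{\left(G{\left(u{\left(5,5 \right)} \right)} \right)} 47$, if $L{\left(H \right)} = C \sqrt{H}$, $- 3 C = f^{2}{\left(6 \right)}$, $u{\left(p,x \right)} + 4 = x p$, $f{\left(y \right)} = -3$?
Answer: $97713 i \sqrt{3} \approx 1.6924 \cdot 10^{5} i$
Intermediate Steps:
$u{\left(p,x \right)} = -4 + p x$ ($u{\left(p,x \right)} = -4 + x p = -4 + p x$)
$C = -3$ ($C = - \frac{\left(-3\right)^{2}}{3} = \left(- \frac{1}{3}\right) 9 = -3$)
$L{\left(H \right)} = - 3 \sqrt{H}$
$- 33 L{\left(G{\left(u{\left(5,5 \right)} \right)} \right)} 47 = - 33 \left(- 3 \sqrt{- 3 \left(-4 + 5 \cdot 5\right)^{2}}\right) 47 = - 33 \left(- 3 \sqrt{- 3 \left(-4 + 25\right)^{2}}\right) 47 = - 33 \left(- 3 \sqrt{- 3 \cdot 21^{2}}\right) 47 = - 33 \left(- 3 \sqrt{\left(-3\right) 441}\right) 47 = - 33 \left(- 3 \sqrt{-1323}\right) 47 = - 33 \left(- 3 \cdot 21 i \sqrt{3}\right) 47 = - 33 \left(- 63 i \sqrt{3}\right) 47 = 2079 i \sqrt{3} \cdot 47 = 97713 i \sqrt{3}$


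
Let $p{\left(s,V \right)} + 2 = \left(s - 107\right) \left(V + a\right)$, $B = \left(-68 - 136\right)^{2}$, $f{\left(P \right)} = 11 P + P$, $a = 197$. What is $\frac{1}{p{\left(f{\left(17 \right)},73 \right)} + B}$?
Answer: $\frac{1}{67804} \approx 1.4748 \cdot 10^{-5}$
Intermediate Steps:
$f{\left(P \right)} = 12 P$
$B = 41616$ ($B = \left(-204\right)^{2} = 41616$)
$p{\left(s,V \right)} = -2 + \left(-107 + s\right) \left(197 + V\right)$ ($p{\left(s,V \right)} = -2 + \left(s - 107\right) \left(V + 197\right) = -2 + \left(-107 + s\right) \left(197 + V\right)$)
$\frac{1}{p{\left(f{\left(17 \right)},73 \right)} + B} = \frac{1}{\left(-21081 - 7811 + 197 \cdot 12 \cdot 17 + 73 \cdot 12 \cdot 17\right) + 41616} = \frac{1}{\left(-21081 - 7811 + 197 \cdot 204 + 73 \cdot 204\right) + 41616} = \frac{1}{\left(-21081 - 7811 + 40188 + 14892\right) + 41616} = \frac{1}{26188 + 41616} = \frac{1}{67804}$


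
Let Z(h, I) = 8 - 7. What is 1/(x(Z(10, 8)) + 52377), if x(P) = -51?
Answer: 1/52326 ≈ 1.9111e-5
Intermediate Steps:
Z(h, I) = 1
1/(x(Z(10, 8)) + 52377) = 1/(-51 + 52377) = 1/52326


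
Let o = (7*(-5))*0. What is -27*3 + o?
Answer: -81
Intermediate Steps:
o = 0 (o = -35*0 = 0)
-27*3 + o = -27*3 + 0 = -81 + 0 = -81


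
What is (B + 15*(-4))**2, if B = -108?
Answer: 28224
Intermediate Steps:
(B + 15*(-4))**2 = (-108 + 15*(-4))**2 = (-108 - 60)**2 = (-168)**2 = 28224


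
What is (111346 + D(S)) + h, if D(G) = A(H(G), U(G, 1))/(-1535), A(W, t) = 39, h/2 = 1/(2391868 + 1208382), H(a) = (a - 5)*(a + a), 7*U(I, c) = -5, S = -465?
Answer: 61534058462082/552638375 ≈ 1.1135e+5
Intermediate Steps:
U(I, c) = -5/7 (U(I, c) = (⅐)*(-5) = -5/7)
H(a) = 2*a*(-5 + a) (H(a) = (-5 + a)*(2*a) = 2*a*(-5 + a))
h = 1/1800125 (h = 2/(2391868 + 1208382) = 2/3600250 = 2*(1/3600250) = 1/1800125 ≈ 5.5552e-7)
D(G) = -39/1535 (D(G) = 39/(-1535) = 39*(-1/1535) = -39/1535)
(111346 + D(S)) + h = (111346 - 39/1535) + 1/1800125 = 170916071/1535 + 1/1800125 = 61534058462082/552638375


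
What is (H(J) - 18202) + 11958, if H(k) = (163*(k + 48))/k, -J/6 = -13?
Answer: -77749/13 ≈ -5980.7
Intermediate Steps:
J = 78 (J = -6*(-13) = 78)
H(k) = (7824 + 163*k)/k (H(k) = (163*(48 + k))/k = (7824 + 163*k)/k)
(H(J) - 18202) + 11958 = ((163 + 7824/78) - 18202) + 11958 = ((163 + 7824*(1/78)) - 18202) + 11958 = ((163 + 1304/13) - 18202) + 11958 = (3423/13 - 18202) + 11958 = -233203/13 + 11958 = -77749/13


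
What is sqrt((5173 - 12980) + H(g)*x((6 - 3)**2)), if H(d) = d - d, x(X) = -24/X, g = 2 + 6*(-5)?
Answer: I*sqrt(7807) ≈ 88.357*I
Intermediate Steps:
g = -28 (g = 2 - 30 = -28)
H(d) = 0
sqrt((5173 - 12980) + H(g)*x((6 - 3)**2)) = sqrt((5173 - 12980) + 0*(-24/(6 - 3)**2)) = sqrt(-7807 + 0*(-24/(3**2))) = sqrt(-7807 + 0*(-24/9)) = sqrt(-7807 + 0*(-24*1/9)) = sqrt(-7807 + 0*(-8/3)) = sqrt(-7807 + 0) = sqrt(-7807) = I*sqrt(7807)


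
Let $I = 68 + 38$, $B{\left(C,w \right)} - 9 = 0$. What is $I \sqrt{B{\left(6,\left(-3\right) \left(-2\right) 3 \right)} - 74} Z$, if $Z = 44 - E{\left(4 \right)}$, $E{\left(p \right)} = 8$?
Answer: $3816 i \sqrt{65} \approx 30766.0 i$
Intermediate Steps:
$B{\left(C,w \right)} = 9$ ($B{\left(C,w \right)} = 9 + 0 = 9$)
$I = 106$
$Z = 36$ ($Z = 44 - 8 = 36$)
$I \sqrt{B{\left(6,\left(-3\right) \left(-2\right) 3 \right)} - 74} Z = 106 \sqrt{9 - 74} \cdot 36 = 106 \sqrt{-65} \cdot 36 = 106 i \sqrt{65} \cdot 36 = 3816 i \sqrt{65}$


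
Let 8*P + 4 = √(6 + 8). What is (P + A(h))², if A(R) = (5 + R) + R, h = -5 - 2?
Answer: (76 - √14)²/64 ≈ 81.582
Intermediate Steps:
P = -½ + √14/8 (P = -½ + √(6 + 8)/8 = -½ + √14/8 ≈ -0.032293)
h = -7
A(R) = 5 + 2*R
(P + A(h))² = ((-½ + √14/8) + (5 + 2*(-7)))² = ((-½ + √14/8) + (5 - 14))² = ((-½ + √14/8) - 9)² = (-19/2 + √14/8)²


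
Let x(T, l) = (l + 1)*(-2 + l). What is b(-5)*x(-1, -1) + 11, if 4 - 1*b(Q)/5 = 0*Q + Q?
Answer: 11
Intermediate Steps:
x(T, l) = (1 + l)*(-2 + l)
b(Q) = 20 - 5*Q (b(Q) = 20 - 5*(0*Q + Q) = 20 - 5*(0 + Q) = 20 - 5*Q)
b(-5)*x(-1, -1) + 11 = (20 - 5*(-5))*(-2 + (-1)² - 1*(-1)) + 11 = (20 + 25)*(-2 + 1 + 1) + 11 = 45*0 + 11 = 0 + 11 = 11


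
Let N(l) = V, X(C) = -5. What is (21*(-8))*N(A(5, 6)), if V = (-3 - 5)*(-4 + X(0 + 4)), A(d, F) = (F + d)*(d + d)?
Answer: -12096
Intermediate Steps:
A(d, F) = 2*d*(F + d) (A(d, F) = (F + d)*(2*d) = 2*d*(F + d))
V = 72 (V = (-3 - 5)*(-4 - 5) = -8*(-9) = 72)
N(l) = 72
(21*(-8))*N(A(5, 6)) = (21*(-8))*72 = -168*72 = -12096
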